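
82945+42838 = 125783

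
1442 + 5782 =7224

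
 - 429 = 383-812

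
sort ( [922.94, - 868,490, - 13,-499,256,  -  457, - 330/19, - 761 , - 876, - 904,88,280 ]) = [  -  904, - 876, - 868 ,  -  761, - 499, - 457,-330/19, - 13,88,256,280,490 , 922.94]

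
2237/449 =2237/449 =4.98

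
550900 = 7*78700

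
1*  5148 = 5148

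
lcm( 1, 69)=69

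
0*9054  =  0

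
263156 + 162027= 425183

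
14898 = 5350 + 9548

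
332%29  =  13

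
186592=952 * 196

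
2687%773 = 368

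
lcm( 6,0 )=0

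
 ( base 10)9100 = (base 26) DC0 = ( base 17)1E85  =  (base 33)8bp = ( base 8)21614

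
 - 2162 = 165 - 2327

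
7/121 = 7/121 = 0.06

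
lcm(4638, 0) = 0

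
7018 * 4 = 28072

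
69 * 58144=4011936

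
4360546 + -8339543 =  - 3978997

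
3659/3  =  3659/3=1219.67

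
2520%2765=2520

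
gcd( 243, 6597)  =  9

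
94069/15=94069/15 = 6271.27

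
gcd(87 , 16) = 1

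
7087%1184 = 1167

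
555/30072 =185/10024  =  0.02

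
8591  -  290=8301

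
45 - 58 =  - 13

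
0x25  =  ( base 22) 1F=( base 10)37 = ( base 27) 1A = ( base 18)21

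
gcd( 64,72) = 8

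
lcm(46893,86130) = 4220370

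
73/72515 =73/72515 = 0.00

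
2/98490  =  1/49245 = 0.00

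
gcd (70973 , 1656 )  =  1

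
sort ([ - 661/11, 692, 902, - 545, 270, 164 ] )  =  [-545, - 661/11, 164, 270,692, 902]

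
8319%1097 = 640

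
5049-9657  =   -4608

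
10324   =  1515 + 8809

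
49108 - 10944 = 38164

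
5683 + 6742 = 12425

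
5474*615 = 3366510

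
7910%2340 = 890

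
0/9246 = 0 = 0.00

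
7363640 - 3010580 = 4353060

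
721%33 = 28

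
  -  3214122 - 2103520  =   - 5317642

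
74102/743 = 74102/743 = 99.73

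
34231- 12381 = 21850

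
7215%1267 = 880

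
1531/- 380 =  - 5+ 369/380 = - 4.03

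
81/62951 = 81/62951 = 0.00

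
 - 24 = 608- 632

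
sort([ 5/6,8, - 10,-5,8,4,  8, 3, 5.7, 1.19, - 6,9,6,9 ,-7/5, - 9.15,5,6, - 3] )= [-10,  -  9.15,-6 , -5 , - 3 ,  -  7/5, 5/6, 1.19,3 , 4, 5,5.7, 6,6,  8,8,8,9, 9 ]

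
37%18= 1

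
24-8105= -8081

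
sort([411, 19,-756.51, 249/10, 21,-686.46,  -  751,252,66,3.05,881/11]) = [-756.51,  -  751,-686.46, 3.05, 19,21, 249/10,66, 881/11, 252, 411]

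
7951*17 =135167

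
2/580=1/290 = 0.00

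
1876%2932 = 1876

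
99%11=0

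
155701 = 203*767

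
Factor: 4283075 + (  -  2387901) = 1895174 = 2^1 *19^1  *53^1*941^1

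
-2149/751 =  - 3 + 104/751=   - 2.86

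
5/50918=5/50918 = 0.00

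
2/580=1/290 = 0.00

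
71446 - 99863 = -28417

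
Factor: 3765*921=3467565 = 3^2 * 5^1*251^1*307^1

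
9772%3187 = 211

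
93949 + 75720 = 169669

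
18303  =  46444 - 28141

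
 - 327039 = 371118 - 698157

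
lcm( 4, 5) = 20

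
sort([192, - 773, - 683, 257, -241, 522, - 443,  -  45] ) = [ - 773, - 683, - 443, - 241, - 45, 192,257, 522 ] 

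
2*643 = 1286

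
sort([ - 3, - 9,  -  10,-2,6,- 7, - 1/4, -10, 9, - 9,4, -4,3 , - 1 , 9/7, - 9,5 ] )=[ - 10, - 10,-9, -9,-9 , - 7, - 4, - 3, - 2,-1,-1/4 , 9/7,3,4,5 , 6, 9]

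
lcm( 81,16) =1296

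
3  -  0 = 3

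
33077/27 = 33077/27 = 1225.07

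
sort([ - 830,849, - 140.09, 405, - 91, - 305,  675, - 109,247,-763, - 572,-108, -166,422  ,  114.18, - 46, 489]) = [-830,-763,  -  572, - 305, - 166, - 140.09, - 109, - 108, - 91,-46,114.18, 247, 405,422,489,675,849] 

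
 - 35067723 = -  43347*809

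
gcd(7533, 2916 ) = 243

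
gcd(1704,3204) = 12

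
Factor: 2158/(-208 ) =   -  83/8 = - 2^(-3)*83^1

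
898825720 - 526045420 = 372780300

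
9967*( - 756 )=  - 7535052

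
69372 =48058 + 21314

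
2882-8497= - 5615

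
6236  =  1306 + 4930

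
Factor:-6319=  - 71^1*89^1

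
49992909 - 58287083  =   - 8294174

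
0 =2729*0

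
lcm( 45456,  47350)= 1136400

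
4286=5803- 1517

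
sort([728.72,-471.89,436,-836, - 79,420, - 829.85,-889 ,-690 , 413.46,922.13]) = [-889,-836, - 829.85,-690, - 471.89, -79,413.46,420,436, 728.72,922.13]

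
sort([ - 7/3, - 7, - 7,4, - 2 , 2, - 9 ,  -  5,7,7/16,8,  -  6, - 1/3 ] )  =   [ - 9, - 7, - 7,  -  6,-5,-7/3, -2, - 1/3,7/16,2, 4,7,8 ]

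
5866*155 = 909230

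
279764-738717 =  - 458953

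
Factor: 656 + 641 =1297^1 = 1297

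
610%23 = 12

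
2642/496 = 5 + 81/248 = 5.33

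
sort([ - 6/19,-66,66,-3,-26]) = [ - 66, - 26,-3 , - 6/19 , 66 ]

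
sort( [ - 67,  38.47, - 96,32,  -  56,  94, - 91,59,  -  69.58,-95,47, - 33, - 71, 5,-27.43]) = [-96,-95, - 91, - 71,-69.58, - 67,-56,-33 , - 27.43,5, 32,38.47, 47, 59,94]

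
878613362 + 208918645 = 1087532007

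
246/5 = 49 + 1/5 = 49.20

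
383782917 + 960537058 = 1344319975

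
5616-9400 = -3784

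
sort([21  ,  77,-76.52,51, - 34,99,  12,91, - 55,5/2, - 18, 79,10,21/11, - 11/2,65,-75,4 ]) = [ - 76.52, - 75,- 55, - 34, - 18,-11/2,21/11, 5/2,4,10, 12,21,51,65,77, 79, 91,99]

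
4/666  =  2/333 = 0.01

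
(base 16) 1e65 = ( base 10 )7781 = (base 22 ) g1f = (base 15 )248B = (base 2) 1111001100101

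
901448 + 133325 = 1034773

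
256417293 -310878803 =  - 54461510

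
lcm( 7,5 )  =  35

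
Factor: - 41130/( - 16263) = 2^1*5^1*13^( - 1)*139^( - 1)*457^1 = 4570/1807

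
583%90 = 43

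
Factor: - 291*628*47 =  - 2^2*3^1 * 47^1* 97^1*157^1 = - 8589156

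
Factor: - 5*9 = - 3^2*5^1 = - 45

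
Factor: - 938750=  - 2^1*5^4 * 751^1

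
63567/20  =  63567/20   =  3178.35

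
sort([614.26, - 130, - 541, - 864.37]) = [ - 864.37, - 541, - 130,  614.26]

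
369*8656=3194064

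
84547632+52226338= 136773970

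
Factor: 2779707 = 3^1*7^1 * 132367^1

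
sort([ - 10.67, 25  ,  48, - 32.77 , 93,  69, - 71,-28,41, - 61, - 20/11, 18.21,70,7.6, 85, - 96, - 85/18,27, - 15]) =[ - 96, - 71 ,  -  61,-32.77, - 28 , - 15, - 10.67,-85/18, - 20/11,7.6,18.21,25,27,41,48, 69,70, 85,93]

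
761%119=47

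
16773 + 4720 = 21493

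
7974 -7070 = 904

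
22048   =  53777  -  31729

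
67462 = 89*758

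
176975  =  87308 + 89667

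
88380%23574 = 17658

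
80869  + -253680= - 172811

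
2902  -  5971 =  - 3069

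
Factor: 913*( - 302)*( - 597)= 164608422 = 2^1*3^1*11^1*83^1*151^1*199^1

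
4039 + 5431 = 9470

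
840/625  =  168/125 = 1.34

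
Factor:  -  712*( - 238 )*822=139292832  =  2^5*3^1 *7^1*17^1*89^1* 137^1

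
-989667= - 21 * 47127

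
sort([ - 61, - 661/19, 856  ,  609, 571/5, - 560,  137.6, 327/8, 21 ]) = [ - 560, - 61, - 661/19, 21,  327/8, 571/5,137.6, 609,856 ]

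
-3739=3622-7361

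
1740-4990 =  - 3250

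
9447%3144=15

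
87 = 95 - 8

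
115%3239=115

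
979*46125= 45156375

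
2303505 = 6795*339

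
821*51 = 41871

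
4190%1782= 626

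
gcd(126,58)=2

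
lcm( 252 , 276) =5796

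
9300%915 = 150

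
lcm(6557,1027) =85241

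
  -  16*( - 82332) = 1317312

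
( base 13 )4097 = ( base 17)1de4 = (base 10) 8912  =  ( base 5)241122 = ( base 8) 21320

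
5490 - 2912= 2578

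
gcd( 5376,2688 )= 2688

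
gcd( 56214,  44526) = 6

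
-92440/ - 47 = 92440/47 = 1966.81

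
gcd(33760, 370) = 10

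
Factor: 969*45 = 43605 = 3^3 * 5^1 * 17^1*19^1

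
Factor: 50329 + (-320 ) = 43^1*1163^1=50009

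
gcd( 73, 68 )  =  1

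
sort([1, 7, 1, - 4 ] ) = [-4, 1, 1,7 ] 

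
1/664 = 1/664  =  0.00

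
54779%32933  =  21846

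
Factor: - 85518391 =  - 7^1*227^1*53819^1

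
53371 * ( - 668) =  - 35651828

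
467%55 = 27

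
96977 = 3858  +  93119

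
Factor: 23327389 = 677^1* 34457^1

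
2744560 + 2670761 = 5415321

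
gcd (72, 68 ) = 4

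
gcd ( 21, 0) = 21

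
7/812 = 1/116 = 0.01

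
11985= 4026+7959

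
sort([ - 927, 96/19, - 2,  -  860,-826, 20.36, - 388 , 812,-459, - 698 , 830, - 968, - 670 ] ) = [-968 ,  -  927,-860, - 826,-698,  -  670,-459, - 388, - 2,96/19, 20.36, 812, 830] 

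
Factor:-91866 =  - 2^1 * 3^1*61^1*251^1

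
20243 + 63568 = 83811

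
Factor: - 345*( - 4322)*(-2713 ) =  - 2^1*3^1*5^1*23^1*2161^1*2713^1 = - 4045327170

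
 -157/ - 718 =157/718 = 0.22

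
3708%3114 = 594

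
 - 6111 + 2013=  - 4098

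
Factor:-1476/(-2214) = 2^1*3^(-1 ) = 2/3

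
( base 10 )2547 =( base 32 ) 2FJ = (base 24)4A3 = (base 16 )9f3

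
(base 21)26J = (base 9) 1361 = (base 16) 403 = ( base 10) 1027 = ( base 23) 1lf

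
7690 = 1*7690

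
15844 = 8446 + 7398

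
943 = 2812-1869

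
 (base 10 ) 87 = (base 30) 2R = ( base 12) 73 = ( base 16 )57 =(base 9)106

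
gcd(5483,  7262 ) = 1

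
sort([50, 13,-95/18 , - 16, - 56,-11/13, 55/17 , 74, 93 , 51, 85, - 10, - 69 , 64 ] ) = [ - 69, - 56,-16,-10, -95/18, - 11/13 , 55/17, 13,  50 , 51, 64,74,  85, 93]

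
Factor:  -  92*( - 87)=2^2 * 3^1*23^1 * 29^1 = 8004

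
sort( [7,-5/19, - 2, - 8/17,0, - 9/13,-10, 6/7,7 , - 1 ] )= [ - 10 , - 2,-1, - 9/13, - 8/17, - 5/19,0,6/7,7,7]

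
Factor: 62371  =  97^1*643^1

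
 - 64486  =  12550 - 77036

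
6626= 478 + 6148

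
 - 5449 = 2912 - 8361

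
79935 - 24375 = 55560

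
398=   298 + 100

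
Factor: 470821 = 13^1*36217^1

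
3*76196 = 228588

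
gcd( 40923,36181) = 1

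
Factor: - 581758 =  - 2^1*290879^1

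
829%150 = 79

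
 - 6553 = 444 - 6997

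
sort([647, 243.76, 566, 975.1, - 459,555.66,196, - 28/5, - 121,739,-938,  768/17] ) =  [ - 938, - 459,-121, - 28/5 , 768/17, 196,243.76,555.66,566,647,739,975.1]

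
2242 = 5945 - 3703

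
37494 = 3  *12498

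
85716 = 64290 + 21426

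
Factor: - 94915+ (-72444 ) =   -  167359 = - 29^2*199^1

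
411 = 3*137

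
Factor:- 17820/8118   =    -  2^1 * 3^2*5^1*41^(-1) = - 90/41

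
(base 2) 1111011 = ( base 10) 123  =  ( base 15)83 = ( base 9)146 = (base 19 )69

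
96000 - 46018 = 49982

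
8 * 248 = 1984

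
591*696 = 411336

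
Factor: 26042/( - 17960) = - 29/20 = - 2^( - 2)*5^( - 1 )*29^1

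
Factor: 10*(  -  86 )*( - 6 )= 5160 = 2^3*3^1*5^1*43^1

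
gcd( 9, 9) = 9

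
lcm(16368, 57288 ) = 114576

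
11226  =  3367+7859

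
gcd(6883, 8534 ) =1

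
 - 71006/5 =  - 14202  +  4/5 = - 14201.20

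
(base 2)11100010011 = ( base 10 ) 1811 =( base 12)106B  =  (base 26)2HH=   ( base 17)649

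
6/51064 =3/25532 = 0.00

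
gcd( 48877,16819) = 1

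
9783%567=144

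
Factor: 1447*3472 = 5023984 = 2^4*7^1*31^1*1447^1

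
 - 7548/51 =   -  148 = - 148.00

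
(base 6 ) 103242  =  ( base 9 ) 12618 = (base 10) 8522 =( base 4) 2011022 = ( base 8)20512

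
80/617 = 80/617 = 0.13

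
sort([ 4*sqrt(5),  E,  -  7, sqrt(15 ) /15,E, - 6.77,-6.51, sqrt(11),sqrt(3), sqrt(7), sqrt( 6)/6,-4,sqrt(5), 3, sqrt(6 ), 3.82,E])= [ - 7, - 6.77, - 6.51, - 4,sqrt(15) /15 , sqrt(6)/6, sqrt(3) , sqrt( 5 ), sqrt(6), sqrt( 7 ), E, E , E,3,sqrt( 11) , 3.82,4*sqrt(5 )]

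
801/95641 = 801/95641= 0.01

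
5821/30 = 194 + 1/30= 194.03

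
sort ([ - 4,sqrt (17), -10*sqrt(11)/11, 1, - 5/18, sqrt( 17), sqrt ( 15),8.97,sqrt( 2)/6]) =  [ - 4, - 10 * sqrt(11 ) /11,  -  5/18,sqrt( 2)/6,1,sqrt( 15),  sqrt( 17),sqrt( 17) , 8.97]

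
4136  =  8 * 517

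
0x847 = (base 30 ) 2AJ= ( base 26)33d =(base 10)2119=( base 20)55J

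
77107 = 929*83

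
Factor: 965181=3^1*7^1*19^1*41^1*59^1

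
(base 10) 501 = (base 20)151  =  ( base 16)1f5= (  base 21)12I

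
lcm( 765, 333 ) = 28305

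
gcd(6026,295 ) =1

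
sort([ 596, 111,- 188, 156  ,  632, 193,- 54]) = [-188, - 54,  111,156,193, 596,632 ] 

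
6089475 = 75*81193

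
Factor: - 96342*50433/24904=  - 2429408043/12452 = - 2^( - 2 ) * 3^2  *11^( - 1) * 283^( - 1) * 16057^1 * 16811^1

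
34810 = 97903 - 63093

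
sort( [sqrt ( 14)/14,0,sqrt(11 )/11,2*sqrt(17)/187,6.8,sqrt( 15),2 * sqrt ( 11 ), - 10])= [-10,0,2 *sqrt( 17) /187, sqrt(14 )/14, sqrt(11) /11, sqrt(15),2*sqrt( 11),6.8]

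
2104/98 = 1052/49= 21.47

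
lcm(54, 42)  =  378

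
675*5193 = 3505275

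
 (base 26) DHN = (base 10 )9253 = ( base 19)16C0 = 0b10010000100101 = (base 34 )805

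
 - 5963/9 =- 5963/9 = - 662.56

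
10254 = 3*3418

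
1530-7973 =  - 6443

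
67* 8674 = 581158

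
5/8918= 5/8918 = 0.00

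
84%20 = 4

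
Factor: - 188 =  - 2^2 * 47^1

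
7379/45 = 163 + 44/45 = 163.98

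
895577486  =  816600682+78976804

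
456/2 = 228 = 228.00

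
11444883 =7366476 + 4078407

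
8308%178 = 120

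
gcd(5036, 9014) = 2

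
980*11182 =10958360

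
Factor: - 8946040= - 2^3* 5^1 * 139^1*1609^1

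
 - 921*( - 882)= 812322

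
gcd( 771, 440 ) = 1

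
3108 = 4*777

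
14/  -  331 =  - 1+ 317/331 = - 0.04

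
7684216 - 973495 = 6710721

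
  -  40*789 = -31560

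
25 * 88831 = 2220775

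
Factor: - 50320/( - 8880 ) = 17/3 = 3^( -1)*17^1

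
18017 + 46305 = 64322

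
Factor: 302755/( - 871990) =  -2^(-1 )*7^( - 1)*151^1*401^1*12457^(- 1 ) = -60551/174398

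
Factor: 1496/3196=2^1*11^1*47^( - 1 ) =22/47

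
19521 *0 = 0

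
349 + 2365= 2714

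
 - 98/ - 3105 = 98/3105 = 0.03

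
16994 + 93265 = 110259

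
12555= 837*15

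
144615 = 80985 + 63630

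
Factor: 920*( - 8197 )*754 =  - 5686094960 =-  2^4*5^1*7^1 * 13^1*23^1 * 29^1*1171^1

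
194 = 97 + 97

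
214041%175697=38344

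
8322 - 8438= - 116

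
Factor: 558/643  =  2^1 *3^2*31^1  *643^( - 1)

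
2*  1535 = 3070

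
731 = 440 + 291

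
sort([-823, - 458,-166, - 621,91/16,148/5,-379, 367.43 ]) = [  -  823,  -  621, - 458, - 379, - 166, 91/16 , 148/5,367.43]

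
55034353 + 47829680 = 102864033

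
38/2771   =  38/2771 = 0.01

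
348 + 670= 1018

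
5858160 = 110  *53256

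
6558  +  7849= 14407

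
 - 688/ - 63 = 688/63=10.92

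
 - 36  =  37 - 73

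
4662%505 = 117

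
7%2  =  1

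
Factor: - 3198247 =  - 13^1*157^1*1567^1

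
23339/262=89 + 21/262 = 89.08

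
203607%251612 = 203607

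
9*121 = 1089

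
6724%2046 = 586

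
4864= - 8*( - 608)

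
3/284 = 3/284 = 0.01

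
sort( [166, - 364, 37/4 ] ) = [ - 364  ,  37/4,166] 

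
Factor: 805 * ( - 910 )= - 2^1*5^2*7^2*13^1*23^1 = -  732550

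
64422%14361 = 6978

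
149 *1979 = 294871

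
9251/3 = 3083 + 2/3 = 3083.67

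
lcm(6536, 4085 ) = 32680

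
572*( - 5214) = - 2982408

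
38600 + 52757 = 91357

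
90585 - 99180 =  - 8595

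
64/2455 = 64/2455 = 0.03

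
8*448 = 3584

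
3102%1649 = 1453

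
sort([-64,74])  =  [ - 64,74 ]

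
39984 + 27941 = 67925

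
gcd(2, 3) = 1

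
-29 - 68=-97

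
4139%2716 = 1423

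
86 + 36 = 122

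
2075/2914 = 2075/2914 = 0.71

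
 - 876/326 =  - 3 + 51/163 = - 2.69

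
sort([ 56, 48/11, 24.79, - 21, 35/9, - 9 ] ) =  [ - 21, - 9,35/9,48/11,24.79,56]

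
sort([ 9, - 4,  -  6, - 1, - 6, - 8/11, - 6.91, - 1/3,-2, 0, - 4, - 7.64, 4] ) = [ - 7.64,- 6.91, - 6,-6 , - 4, - 4,-2, - 1,  -  8/11, - 1/3, 0,4,9] 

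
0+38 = 38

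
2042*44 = 89848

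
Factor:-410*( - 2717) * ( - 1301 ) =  - 2^1*5^1*11^1*13^1*19^1*41^1*1301^1= - 1449274970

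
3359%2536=823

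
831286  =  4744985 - 3913699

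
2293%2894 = 2293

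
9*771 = 6939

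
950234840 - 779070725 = 171164115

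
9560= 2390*4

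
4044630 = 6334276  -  2289646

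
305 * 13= 3965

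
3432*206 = 706992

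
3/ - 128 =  - 1 + 125/128= - 0.02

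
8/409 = 8/409 =0.02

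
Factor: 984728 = 2^3*123091^1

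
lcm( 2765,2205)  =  174195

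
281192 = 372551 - 91359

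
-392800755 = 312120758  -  704921513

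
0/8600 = 0 =0.00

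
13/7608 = 13/7608 = 0.00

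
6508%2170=2168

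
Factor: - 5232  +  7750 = 2^1*1259^1= 2518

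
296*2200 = 651200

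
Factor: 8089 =8089^1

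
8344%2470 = 934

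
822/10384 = 411/5192 = 0.08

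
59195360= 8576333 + 50619027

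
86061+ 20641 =106702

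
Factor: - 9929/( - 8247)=3^( - 1)*2749^( - 1)*9929^1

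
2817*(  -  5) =-14085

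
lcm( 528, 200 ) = 13200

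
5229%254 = 149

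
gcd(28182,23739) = 3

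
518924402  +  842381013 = 1361305415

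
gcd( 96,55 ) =1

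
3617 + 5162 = 8779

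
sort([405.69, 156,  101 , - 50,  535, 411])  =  [ - 50, 101,156,405.69, 411, 535] 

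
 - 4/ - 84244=1/21061 =0.00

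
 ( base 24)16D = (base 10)733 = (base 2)1011011101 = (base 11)607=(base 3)1000011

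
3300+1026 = 4326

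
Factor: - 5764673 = - 167^1*34519^1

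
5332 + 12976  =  18308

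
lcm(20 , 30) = 60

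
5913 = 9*657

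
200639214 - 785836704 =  - 585197490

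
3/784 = 3/784= 0.00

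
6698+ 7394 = 14092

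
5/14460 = 1/2892 = 0.00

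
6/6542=3/3271 = 0.00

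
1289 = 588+701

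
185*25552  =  4727120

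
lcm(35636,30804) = 1817436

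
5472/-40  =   - 684/5 = -136.80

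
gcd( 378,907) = 1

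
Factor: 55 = 5^1*11^1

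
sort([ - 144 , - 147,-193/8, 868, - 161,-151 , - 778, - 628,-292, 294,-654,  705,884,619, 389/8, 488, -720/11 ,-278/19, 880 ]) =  [-778, - 654,-628,-292, - 161, - 151, - 147, - 144,-720/11,-193/8,-278/19 , 389/8,294, 488,619,705, 868,880, 884]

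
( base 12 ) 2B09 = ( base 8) 11671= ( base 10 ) 5049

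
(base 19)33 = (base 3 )2020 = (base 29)22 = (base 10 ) 60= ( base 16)3c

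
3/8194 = 3/8194 = 0.00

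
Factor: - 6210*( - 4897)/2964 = 5068395/494 = 2^ ( - 1)*3^2*5^1* 13^( - 1)*19^( - 1)*23^1* 59^1*83^1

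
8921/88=101 + 3/8  =  101.38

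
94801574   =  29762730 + 65038844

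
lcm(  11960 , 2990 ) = 11960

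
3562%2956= 606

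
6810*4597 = 31305570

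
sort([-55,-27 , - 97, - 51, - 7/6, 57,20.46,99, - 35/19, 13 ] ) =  [-97, - 55, - 51, - 27,  -  35/19 , - 7/6,13,20.46,57,99]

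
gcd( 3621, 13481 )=17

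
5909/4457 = 1 + 1452/4457 = 1.33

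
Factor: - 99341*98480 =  -9783101680 = -2^4*5^1*11^2 * 821^1*1231^1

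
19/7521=19/7521 = 0.00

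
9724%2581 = 1981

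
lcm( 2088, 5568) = 16704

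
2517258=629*4002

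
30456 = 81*376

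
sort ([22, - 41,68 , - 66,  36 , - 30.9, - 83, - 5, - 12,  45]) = [ - 83, - 66,  -  41, - 30.9, - 12,  -  5, 22,  36, 45, 68] 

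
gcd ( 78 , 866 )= 2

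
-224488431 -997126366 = -1221614797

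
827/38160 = 827/38160 = 0.02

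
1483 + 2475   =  3958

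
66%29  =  8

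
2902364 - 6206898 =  - 3304534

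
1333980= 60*22233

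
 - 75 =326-401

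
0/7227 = 0 = 0.00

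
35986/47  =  765  +  31/47 = 765.66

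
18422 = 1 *18422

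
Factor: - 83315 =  - 5^1 *19^1 *877^1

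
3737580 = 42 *88990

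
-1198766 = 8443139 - 9641905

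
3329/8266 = 3329/8266 = 0.40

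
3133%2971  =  162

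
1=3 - 2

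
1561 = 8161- 6600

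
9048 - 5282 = 3766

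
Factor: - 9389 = -41^1* 229^1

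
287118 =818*351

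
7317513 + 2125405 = 9442918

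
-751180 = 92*( - 8165)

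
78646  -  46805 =31841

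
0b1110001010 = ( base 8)1612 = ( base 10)906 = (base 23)1g9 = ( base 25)1b6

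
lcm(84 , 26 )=1092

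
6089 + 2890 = 8979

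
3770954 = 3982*947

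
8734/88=99 + 1/4 =99.25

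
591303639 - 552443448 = 38860191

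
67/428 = 67/428  =  0.16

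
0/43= 0 = 0.00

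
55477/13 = 4267 + 6/13 = 4267.46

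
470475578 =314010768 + 156464810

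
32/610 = 16/305  =  0.05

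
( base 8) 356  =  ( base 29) 86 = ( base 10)238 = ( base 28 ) 8E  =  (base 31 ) 7L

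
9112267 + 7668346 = 16780613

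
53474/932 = 26737/466 =57.38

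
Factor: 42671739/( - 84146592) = - 748627/1476256 =- 2^( - 5) * 11^2  *  23^1 * 269^1 * 46133^ ( - 1)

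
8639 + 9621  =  18260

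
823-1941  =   - 1118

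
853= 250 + 603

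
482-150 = 332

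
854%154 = 84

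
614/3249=614/3249 = 0.19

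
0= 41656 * 0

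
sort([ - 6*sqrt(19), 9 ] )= [ - 6*sqrt( 19), 9 ] 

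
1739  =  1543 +196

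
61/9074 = 61/9074=0.01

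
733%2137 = 733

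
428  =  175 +253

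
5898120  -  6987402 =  - 1089282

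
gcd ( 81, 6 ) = 3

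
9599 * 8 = 76792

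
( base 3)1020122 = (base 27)16H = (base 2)1110001100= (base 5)12113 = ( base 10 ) 908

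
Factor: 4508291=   4508291^1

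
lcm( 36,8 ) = 72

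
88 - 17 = 71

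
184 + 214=398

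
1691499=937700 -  - 753799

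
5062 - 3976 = 1086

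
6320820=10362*610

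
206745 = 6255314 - 6048569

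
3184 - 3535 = -351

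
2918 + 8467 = 11385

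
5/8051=5/8051 = 0.00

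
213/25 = 8 + 13/25 = 8.52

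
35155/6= 35155/6 = 5859.17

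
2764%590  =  404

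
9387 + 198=9585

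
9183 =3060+6123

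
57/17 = 3  +  6/17 =3.35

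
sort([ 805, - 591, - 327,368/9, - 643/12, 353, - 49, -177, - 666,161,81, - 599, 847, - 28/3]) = [- 666 , - 599, - 591, - 327, - 177, -643/12, - 49, - 28/3, 368/9, 81,161, 353, 805 , 847 ]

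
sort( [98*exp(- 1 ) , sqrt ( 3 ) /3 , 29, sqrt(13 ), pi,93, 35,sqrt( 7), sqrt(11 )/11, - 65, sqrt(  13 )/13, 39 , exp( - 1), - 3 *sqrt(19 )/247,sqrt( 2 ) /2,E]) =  [ - 65, - 3 *sqrt(19) /247, sqrt(13)/13 , sqrt(11 ) /11,exp(-1), sqrt(3 ) /3, sqrt( 2)/2, sqrt(7 ),E, pi , sqrt(13), 29 , 35 , 98*exp( - 1 ), 39,93]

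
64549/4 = 16137  +  1/4 = 16137.25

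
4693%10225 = 4693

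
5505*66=363330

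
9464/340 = 27 + 71/85 = 27.84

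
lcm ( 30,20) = 60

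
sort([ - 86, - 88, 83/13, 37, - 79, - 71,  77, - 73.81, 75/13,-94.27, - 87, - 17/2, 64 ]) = [ - 94.27, - 88, - 87, - 86, - 79, - 73.81, - 71,- 17/2, 75/13,83/13, 37, 64,77] 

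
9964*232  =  2311648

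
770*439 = 338030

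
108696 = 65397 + 43299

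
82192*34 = 2794528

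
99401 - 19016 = 80385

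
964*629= 606356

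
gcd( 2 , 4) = 2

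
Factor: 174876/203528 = 2^(- 1)*3^1*59^1*103^( - 1 )= 177/206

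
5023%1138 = 471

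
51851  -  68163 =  -16312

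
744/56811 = 248/18937= 0.01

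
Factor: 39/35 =3^1*5^( - 1)*7^(-1 )*13^1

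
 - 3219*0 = 0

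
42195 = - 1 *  ( - 42195) 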